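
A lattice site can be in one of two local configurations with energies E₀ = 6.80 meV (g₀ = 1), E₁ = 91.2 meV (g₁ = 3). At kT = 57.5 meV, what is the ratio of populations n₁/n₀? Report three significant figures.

0.691

n₁/n₀ = (g₁/g₀) exp[−(E₁−E₀)/kT] = (3/1) × exp(−(84.40 meV)/(57.5 meV)) = (3/1) × exp(-1.4678) = 0.691.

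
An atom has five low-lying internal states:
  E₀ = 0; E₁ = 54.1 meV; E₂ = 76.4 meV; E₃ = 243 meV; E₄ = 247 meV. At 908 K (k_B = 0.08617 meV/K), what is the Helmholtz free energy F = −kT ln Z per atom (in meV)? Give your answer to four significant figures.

-52.85 meV

k_BT = 0.08617 × 908 K = 78.2424 meV.
Eᵢ/kT = 0, 0.691441, 0.976453, 3.10573, 3.15686.
Z = Σ e^(−Eᵢ/kT) = e^(−0) + e^(−0.691441) + e^(−0.976453) + e^(−3.10573) + e^(−3.15686) = 1.00000 + 0.500854 + 0.376645 + 0.0447918 + 0.0425592 = 1.96485.
F = −kT ln Z = −78.2424 × ln(1.96485) = −78.2424 × 0.675416 = -52.85 meV.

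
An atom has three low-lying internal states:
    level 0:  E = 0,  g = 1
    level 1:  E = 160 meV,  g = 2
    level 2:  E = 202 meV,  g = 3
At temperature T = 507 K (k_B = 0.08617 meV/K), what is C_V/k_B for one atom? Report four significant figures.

k_BT = 0.08617 × 507 K = 43.6882 meV.
Eᵢ/kT = 0, 3.66232, 4.62367.
Z = Σ gᵢe^(−Eᵢ/kT) = 1·e^(−0) + 2·e^(−3.66232) + 3·e^(−4.62367) = 1.00000 + 0.0513458 + 0.0294501 = 1.08080.
⟨E⟩ = 13.1053 meV, ⟨E²⟩ = 2328.03 meV².
C_V/k_B = (⟨E²⟩ − ⟨E⟩²)/(kT)² = (2328.03 − 171.749)/1908.66 = 1.130.

1.130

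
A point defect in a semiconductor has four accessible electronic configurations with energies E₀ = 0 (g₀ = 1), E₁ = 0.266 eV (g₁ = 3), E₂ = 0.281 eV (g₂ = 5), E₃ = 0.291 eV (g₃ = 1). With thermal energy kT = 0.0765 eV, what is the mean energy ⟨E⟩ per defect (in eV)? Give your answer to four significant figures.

0.05380 eV

Eᵢ/kT = 0, 3.47712, 3.67320, 3.80392.
Z = Σ gᵢe^(−Eᵢ/kT) = 1·e^(−0) + 3·e^(−3.47712) + 5·e^(−3.67320) + 1·e^(−3.80392) = 1.00000 + 0.0926888 + 0.126975 + 0.0222833 = 1.24195.
⟨E⟩ = Σ Eᵢ gᵢe^(−Eᵢ/kT) / Z = (0·1.00000 + 0.266·0.0926888 + 0.281·0.126975 + 0.291·0.0222833) / 1.24195 = 0.05380 eV.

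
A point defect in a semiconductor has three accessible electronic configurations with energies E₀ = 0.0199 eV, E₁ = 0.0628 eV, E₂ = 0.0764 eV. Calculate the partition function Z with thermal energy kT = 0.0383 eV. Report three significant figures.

Eᵢ/kT = 0.51958, 1.6397, 1.9948.
Z = Σ e^(−Eᵢ/kT) = e^(−0.51958) + e^(−1.6397) + e^(−1.9948) = 0.59477 + 0.19404 + 0.13604 = 0.92485.

Z = 0.925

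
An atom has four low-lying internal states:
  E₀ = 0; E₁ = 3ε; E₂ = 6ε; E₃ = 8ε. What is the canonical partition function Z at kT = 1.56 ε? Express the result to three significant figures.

Z = 1.17

Eᵢ/kT = 0, 1.9231, 3.8462, 5.1282.
Z = Σ e^(−Eᵢ/kT) = e^(−0) + e^(−1.9231) + e^(−3.8462) + e^(−5.1282) = 1.0000 + 0.14615 + 0.021361 + 0.0059272 = 1.1734.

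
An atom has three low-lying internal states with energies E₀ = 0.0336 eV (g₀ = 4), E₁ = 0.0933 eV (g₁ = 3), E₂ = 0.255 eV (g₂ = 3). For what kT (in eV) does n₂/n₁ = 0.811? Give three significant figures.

n₂/n₁ = (g₂/g₁) exp[−(E₂−E₁)/kT] = 0.811.
⇒ (E₂−E₁)/kT = ln((3/3)/0.811) = ln(1.2330) = 0.20945.
kT = 0.1617 eV / 0.20945 = 0.772 eV.

0.772 eV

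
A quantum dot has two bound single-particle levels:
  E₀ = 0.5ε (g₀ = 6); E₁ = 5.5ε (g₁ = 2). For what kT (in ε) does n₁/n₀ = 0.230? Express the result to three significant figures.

n₁/n₀ = (g₁/g₀) exp[−(E₁−E₀)/kT] = 0.230.
⇒ (E₁−E₀)/kT = ln((2/6)/0.230) = ln(1.4493) = 0.37108.
kT = 5.0ε / 0.37108 = 13.5 ε.

13.5 ε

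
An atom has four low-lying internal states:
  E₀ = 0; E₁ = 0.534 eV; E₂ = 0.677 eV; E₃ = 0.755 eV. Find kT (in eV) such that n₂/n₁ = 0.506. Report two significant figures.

0.21 eV

n₂/n₁ = exp[−(E₂−E₁)/kT] = 0.506.
⇒ (E₂−E₁)/kT = ln(1/0.506) = ln(1.976) = 0.6811.
kT = 0.143 eV / 0.6811 = 0.21 eV.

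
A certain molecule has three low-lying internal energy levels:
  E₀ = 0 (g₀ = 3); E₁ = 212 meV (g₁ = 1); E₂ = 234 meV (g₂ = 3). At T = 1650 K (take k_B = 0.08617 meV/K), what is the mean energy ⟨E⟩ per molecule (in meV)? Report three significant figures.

48.1 meV

k_BT = 0.08617 × 1650 K = 142.18 meV.
Eᵢ/kT = 0, 1.4911, 1.6458.
Z = Σ gᵢe^(−Eᵢ/kT) = 3·e^(−0) + 1·e^(−1.4911) + 3·e^(−1.6458) = 3.0000 + 0.22512 + 0.57857 = 3.8037.
⟨E⟩ = Σ Eᵢ gᵢe^(−Eᵢ/kT) / Z = (0·3.0000 + 212·0.22512 + 234·0.57857) / 3.8037 = 48.1 meV.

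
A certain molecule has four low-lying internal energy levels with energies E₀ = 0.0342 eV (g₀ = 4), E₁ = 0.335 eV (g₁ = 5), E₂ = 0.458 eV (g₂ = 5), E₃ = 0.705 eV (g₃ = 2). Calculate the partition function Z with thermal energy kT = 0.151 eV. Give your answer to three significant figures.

Z = 3.99

Eᵢ/kT = 0.22649, 2.2185, 3.0331, 4.6689.
Z = Σ gᵢe^(−Eᵢ/kT) = 4·e^(−0.22649) + 5·e^(−2.2185) + 5·e^(−3.0331) + 2·e^(−4.6689) = 3.1893 + 0.54386 + 0.24083 + 0.018765 = 3.9928.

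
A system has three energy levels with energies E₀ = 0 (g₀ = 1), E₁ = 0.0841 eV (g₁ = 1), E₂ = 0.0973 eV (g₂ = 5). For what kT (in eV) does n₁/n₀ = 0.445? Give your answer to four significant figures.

0.1039 eV

n₁/n₀ = (g₁/g₀) exp[−(E₁−E₀)/kT] = 0.445.
⇒ (E₁−E₀)/kT = ln((1/1)/0.445) = ln(2.24719) = 0.809681.
kT = 0.0841 eV / 0.809681 = 0.1039 eV.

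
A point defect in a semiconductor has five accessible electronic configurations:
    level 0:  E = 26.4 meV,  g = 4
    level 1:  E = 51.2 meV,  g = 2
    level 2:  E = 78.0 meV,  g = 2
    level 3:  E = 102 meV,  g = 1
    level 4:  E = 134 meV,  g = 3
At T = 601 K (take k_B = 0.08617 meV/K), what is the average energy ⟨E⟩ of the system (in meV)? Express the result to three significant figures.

k_BT = 0.08617 × 601 K = 51.788 meV.
Eᵢ/kT = 0.50977, 0.98865, 1.5061, 1.9696, 2.5875.
Z = Σ gᵢe^(−Eᵢ/kT) = 4·e^(−0.50977) + 2·e^(−0.98865) + 2·e^(−1.5061) + 1·e^(−1.9696) + 3·e^(−2.5875) = 2.4025 + 0.74416 + 0.44355 + 0.13951 + 0.22562 = 3.9553.
⟨E⟩ = Σ Eᵢ gᵢe^(−Eᵢ/kT) / Z = (26.4·2.4025 + 51.2·0.74416 + 78.0·0.44355 + 102·0.13951 + 134·0.22562) / 3.9553 = 45.7 meV.

45.7 meV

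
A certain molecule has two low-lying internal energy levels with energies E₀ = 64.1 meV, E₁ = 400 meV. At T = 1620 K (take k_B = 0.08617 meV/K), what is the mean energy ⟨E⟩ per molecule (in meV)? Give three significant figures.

91.9 meV

k_BT = 0.08617 × 1620 K = 139.60 meV.
Eᵢ/kT = 0.45917, 2.8653.
Z = Σ e^(−Eᵢ/kT) = e^(−0.45917) + e^(−2.8653) = 0.63181 + 0.056966 = 0.68878.
⟨E⟩ = Σ Eᵢ e^(−Eᵢ/kT) / Z = (64.1·0.63181 + 400·0.056966) / 0.68878 = 91.9 meV.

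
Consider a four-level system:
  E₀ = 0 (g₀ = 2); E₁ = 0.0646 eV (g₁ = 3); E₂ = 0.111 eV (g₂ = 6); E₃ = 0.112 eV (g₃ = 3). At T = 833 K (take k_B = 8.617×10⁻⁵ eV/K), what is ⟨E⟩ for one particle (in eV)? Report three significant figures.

0.0568 eV

k_BT = 8.617×10⁻⁵ × 833 K = 0.071780 eV.
Eᵢ/kT = 0, 0.89997, 1.5464, 1.5603.
Z = Σ gᵢe^(−Eᵢ/kT) = 2·e^(−0) + 3·e^(−0.89997) + 6·e^(−1.5464) + 3·e^(−1.5603) = 2.0000 + 1.2197 + 1.2781 + 0.63022 = 5.1280.
⟨E⟩ = Σ Eᵢ gᵢe^(−Eᵢ/kT) / Z = (0·2.0000 + 0.0646·1.2197 + 0.111·1.2781 + 0.112·0.63022) / 5.1280 = 0.0568 eV.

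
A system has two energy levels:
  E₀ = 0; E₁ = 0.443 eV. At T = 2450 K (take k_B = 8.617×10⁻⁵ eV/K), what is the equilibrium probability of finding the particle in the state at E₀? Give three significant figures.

k_BT = 8.617×10⁻⁵ × 2450 K = 0.21112 eV.
Eᵢ/kT = 0, 2.0983.
Z = Σ e^(−Eᵢ/kT) = e^(−0) + e^(−2.0983) = 1.0000 + 0.12266 = 1.1227.
P₀ = e^(−E₀/kT) / Z = 1.0000/1.1227 = 0.891.

0.891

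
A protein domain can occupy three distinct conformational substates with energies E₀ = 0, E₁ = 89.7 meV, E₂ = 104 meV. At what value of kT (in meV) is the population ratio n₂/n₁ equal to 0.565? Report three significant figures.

n₂/n₁ = exp[−(E₂−E₁)/kT] = 0.565.
⇒ (E₂−E₁)/kT = ln(1/0.565) = ln(1.7699) = 0.57092.
kT = 14.3 meV / 0.57092 = 25.0 meV.

25.0 meV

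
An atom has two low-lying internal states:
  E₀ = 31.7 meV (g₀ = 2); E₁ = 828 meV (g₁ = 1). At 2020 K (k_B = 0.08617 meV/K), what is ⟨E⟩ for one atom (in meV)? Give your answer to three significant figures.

k_BT = 0.08617 × 2020 K = 174.06 meV.
Eᵢ/kT = 0.18212, 4.7570.
Z = Σ gᵢe^(−Eᵢ/kT) = 2·e^(−0.18212) + 1·e^(−4.7570) = 1.6670 + 0.0085913 = 1.6756.
⟨E⟩ = Σ Eᵢ gᵢe^(−Eᵢ/kT) / Z = (31.7·1.6670 + 828·0.0085913) / 1.6756 = 35.8 meV.

35.8 meV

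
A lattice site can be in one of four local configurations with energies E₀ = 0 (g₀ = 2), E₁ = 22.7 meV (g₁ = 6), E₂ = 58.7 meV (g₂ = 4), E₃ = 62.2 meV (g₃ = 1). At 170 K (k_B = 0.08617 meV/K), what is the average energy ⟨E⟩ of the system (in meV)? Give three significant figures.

10.1 meV

k_BT = 0.08617 × 170 K = 14.649 meV.
Eᵢ/kT = 0, 1.5496, 4.0071, 4.2460.
Z = Σ gᵢe^(−Eᵢ/kT) = 2·e^(−0) + 6·e^(−1.5496) + 4·e^(−4.0071) + 1·e^(−4.2460) = 2.0000 + 1.2740 + 0.072744 + 0.014321 = 3.3611.
⟨E⟩ = Σ Eᵢ gᵢe^(−Eᵢ/kT) / Z = (0·2.0000 + 22.7·1.2740 + 58.7·0.072744 + 62.2·0.014321) / 3.3611 = 10.1 meV.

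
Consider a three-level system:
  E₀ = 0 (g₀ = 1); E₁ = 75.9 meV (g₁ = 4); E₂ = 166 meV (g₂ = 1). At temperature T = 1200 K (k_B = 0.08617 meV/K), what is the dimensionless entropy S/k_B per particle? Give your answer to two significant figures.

k_BT = 0.08617 × 1200 K = 103.4 meV.
Eᵢ/kT = 0, 0.7340, 1.605.
Z = Σ gᵢe^(−Eᵢ/kT) = 1·e^(−0) + 4·e^(−0.7340) + 1·e^(−1.605) = 1.000 + 1.920 + 0.2009 = 3.121.
⟨E⟩ = Σ EᵢPᵢ = 57.38 meV.
S/k_B = ln Z + ⟨E⟩/kT = ln(3.121) + 57.38/103.4 = 1.138 + 0.5549 = 1.7.

1.7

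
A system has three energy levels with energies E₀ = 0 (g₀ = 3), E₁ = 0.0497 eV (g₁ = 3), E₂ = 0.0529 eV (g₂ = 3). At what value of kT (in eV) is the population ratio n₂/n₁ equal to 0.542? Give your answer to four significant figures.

0.005225 eV

n₂/n₁ = (g₂/g₁) exp[−(E₂−E₁)/kT] = 0.542.
⇒ (E₂−E₁)/kT = ln((3/3)/0.542) = ln(1.84502) = 0.612490.
kT = 0.0032 eV / 0.612490 = 0.005225 eV.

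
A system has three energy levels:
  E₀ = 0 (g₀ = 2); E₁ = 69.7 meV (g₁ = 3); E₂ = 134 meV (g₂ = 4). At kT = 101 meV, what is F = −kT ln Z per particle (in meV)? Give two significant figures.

Eᵢ/kT = 0, 0.6901, 1.327.
Z = Σ gᵢe^(−Eᵢ/kT) = 2·e^(−0) + 3·e^(−0.6901) + 4·e^(−1.327) = 2.000 + 1.505 + 1.061 = 4.566.
F = −kT ln Z = −101 × ln(4.566) = −101 × 1.519 = -150 meV.

-150 meV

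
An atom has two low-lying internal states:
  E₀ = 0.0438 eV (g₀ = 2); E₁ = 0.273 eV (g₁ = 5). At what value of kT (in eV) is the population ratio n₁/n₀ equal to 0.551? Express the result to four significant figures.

n₁/n₀ = (g₁/g₀) exp[−(E₁−E₀)/kT] = 0.551.
⇒ (E₁−E₀)/kT = ln((5/2)/0.551) = ln(4.53721) = 1.51231.
kT = 0.2292 eV / 1.51231 = 0.1516 eV.

0.1516 eV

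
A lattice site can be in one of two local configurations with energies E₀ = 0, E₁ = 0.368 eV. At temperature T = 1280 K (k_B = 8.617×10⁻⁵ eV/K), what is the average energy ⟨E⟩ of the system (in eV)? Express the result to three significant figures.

0.0126 eV

k_BT = 8.617×10⁻⁵ × 1280 K = 0.11030 eV.
Eᵢ/kT = 0, 3.3364.
Z = Σ e^(−Eᵢ/kT) = e^(−0) + e^(−3.3364) = 1.0000 + 0.035565 = 1.0356.
⟨E⟩ = Σ Eᵢ e^(−Eᵢ/kT) / Z = (0·1.0000 + 0.368·0.035565) / 1.0356 = 0.0126 eV.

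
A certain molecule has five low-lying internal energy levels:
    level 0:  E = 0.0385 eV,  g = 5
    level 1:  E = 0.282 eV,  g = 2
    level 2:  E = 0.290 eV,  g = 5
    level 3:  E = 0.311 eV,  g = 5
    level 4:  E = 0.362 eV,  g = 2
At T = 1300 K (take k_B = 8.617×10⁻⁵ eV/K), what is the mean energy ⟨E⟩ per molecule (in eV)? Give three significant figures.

k_BT = 8.617×10⁻⁵ × 1300 K = 0.11202 eV.
Eᵢ/kT = 0.34369, 2.5174, 2.5888, 2.7763, 3.2316.
Z = Σ gᵢe^(−Eᵢ/kT) = 5·e^(−0.34369) + 2·e^(−2.5174) + 5·e^(−2.5888) + 5·e^(−2.7763) + 2·e^(−3.2316) = 3.5457 + 0.16134 + 0.37555 + 0.31134 + 0.078989 = 4.4729.
⟨E⟩ = Σ Eᵢ gᵢe^(−Eᵢ/kT) / Z = (0.0385·3.5457 + 0.282·0.16134 + 0.290·0.37555 + 0.311·0.31134 + 0.362·0.078989) / 4.4729 = 0.0931 eV.

0.0931 eV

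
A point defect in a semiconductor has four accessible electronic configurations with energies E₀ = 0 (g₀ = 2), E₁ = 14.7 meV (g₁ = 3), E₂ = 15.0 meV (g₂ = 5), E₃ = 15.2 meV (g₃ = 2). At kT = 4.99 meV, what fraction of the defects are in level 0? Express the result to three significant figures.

0.800

Eᵢ/kT = 0, 2.9459, 3.0060, 3.0461.
Z = Σ gᵢe^(−Eᵢ/kT) = 2·e^(−0) + 3·e^(−2.9459) + 5·e^(−3.0060) + 2·e^(−3.0461) = 2.0000 + 0.15766 + 0.24745 + 0.095088 = 2.5002.
P₀ = g₀ e^(−E₀/kT) / Z = 2.0000/2.5002 = 0.800.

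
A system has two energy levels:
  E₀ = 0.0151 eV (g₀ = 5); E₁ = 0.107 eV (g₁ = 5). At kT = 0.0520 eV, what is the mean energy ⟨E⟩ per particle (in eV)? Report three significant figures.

0.0285 eV

Eᵢ/kT = 0.29038, 2.0577.
Z = Σ gᵢe^(−Eᵢ/kT) = 5·e^(−0.29038) + 5·e^(−2.0577) = 3.7399 + 0.63874 = 4.3786.
⟨E⟩ = Σ Eᵢ gᵢe^(−Eᵢ/kT) / Z = (0.0151·3.7399 + 0.107·0.63874) / 4.3786 = 0.0285 eV.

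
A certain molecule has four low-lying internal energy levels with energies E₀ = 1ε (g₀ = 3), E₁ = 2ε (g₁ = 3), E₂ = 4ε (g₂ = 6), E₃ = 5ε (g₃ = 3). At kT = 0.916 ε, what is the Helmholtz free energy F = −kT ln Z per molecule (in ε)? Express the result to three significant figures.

-0.330 ε

Eᵢ/kT = 1.0917, 2.1834, 4.3668, 5.4585.
Z = Σ gᵢe^(−Eᵢ/kT) = 3·e^(−1.0917) + 3·e^(−2.1834) + 6·e^(−4.3668) + 3·e^(−5.4585) = 1.0069 + 0.33797 + 0.076151 + 0.012780 = 1.4338.
F = −kT ln Z = −0.916 × ln(1.4338) = −0.916 × 0.36033 = -0.330 ε.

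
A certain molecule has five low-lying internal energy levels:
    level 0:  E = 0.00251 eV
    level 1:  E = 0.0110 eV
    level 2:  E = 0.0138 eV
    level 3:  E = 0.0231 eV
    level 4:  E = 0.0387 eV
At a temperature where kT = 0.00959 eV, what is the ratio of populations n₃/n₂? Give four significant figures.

n₃/n₂ = exp[−(E₃−E₂)/kT] = exp(−(0.0093 eV)/(0.00959 eV)) = exp(-0.969760) = 0.3792.

0.3792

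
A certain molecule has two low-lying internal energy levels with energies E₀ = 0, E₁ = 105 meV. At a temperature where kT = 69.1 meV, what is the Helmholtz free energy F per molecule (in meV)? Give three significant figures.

-13.7 meV

Eᵢ/kT = 0, 1.5195.
Z = Σ e^(−Eᵢ/kT) = e^(−0) + e^(−1.5195) = 1.0000 + 0.21882 = 1.2188.
F = −kT ln Z = −69.1 × ln(1.2188) = −69.1 × 0.19787 = -13.7 meV.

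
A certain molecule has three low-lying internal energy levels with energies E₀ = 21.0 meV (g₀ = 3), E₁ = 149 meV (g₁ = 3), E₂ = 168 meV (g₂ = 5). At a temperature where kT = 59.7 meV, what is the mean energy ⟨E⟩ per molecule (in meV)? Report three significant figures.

49.5 meV

Eᵢ/kT = 0.35176, 2.4958, 2.8141.
Z = Σ gᵢe^(−Eᵢ/kT) = 3·e^(−0.35176) + 3·e^(−2.4958) + 5·e^(−2.8141) = 2.1103 + 0.24729 + 0.29979 = 2.6574.
⟨E⟩ = Σ Eᵢ gᵢe^(−Eᵢ/kT) / Z = (21.0·2.1103 + 149·0.24729 + 168·0.29979) / 2.6574 = 49.5 meV.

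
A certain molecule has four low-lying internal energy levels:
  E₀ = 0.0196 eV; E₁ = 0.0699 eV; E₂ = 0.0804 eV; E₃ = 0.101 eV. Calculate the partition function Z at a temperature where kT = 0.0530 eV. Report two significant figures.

Eᵢ/kT = 0.3698, 1.319, 1.517, 1.906.
Z = Σ e^(−Eᵢ/kT) = e^(−0.3698) + e^(−1.319) + e^(−1.517) + e^(−1.906) = 0.6909 + 0.2674 + 0.2194 + 0.1487 = 1.326.

Z = 1.3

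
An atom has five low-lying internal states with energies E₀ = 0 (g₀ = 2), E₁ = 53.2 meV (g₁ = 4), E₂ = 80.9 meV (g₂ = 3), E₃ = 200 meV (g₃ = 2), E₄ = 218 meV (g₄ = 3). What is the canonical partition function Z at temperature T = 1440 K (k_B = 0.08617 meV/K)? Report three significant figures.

Z = 7.09

k_BT = 0.08617 × 1440 K = 124.08 meV.
Eᵢ/kT = 0, 0.42876, 0.65200, 1.6119, 1.7569.
Z = Σ gᵢe^(−Eᵢ/kT) = 2·e^(−0) + 4·e^(−0.42876) + 3·e^(−0.65200) + 2·e^(−1.6119) + 3·e^(−1.7569) = 2.0000 + 2.6053 + 1.5630 + 0.39902 + 0.51774 = 7.0851.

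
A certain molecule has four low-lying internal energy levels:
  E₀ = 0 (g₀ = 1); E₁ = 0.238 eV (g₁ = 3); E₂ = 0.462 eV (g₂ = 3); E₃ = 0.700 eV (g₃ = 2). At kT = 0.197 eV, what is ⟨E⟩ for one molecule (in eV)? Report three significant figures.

Eᵢ/kT = 0, 1.2081, 2.3452, 3.5533.
Z = Σ gᵢe^(−Eᵢ/kT) = 1·e^(−0) + 3·e^(−1.2081) + 3·e^(−2.3452) + 2·e^(−3.5533) = 1.0000 + 0.89629 + 0.28748 + 0.057260 = 2.2410.
⟨E⟩ = Σ Eᵢ gᵢe^(−Eᵢ/kT) / Z = (0·1.0000 + 0.238·0.89629 + 0.462·0.28748 + 0.700·0.057260) / 2.2410 = 0.172 eV.

0.172 eV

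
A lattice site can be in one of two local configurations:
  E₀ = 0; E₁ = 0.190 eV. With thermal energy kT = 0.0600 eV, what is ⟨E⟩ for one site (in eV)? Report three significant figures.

Eᵢ/kT = 0, 3.1667.
Z = Σ e^(−Eᵢ/kT) = e^(−0) + e^(−3.1667) = 1.0000 + 0.042142 = 1.0421.
⟨E⟩ = Σ Eᵢ e^(−Eᵢ/kT) / Z = (0·1.0000 + 0.190·0.042142) / 1.0421 = 0.00768 eV.

0.00768 eV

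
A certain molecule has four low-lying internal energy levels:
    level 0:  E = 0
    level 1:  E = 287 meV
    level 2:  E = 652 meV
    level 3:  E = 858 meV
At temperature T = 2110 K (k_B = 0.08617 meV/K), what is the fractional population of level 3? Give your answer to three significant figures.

k_BT = 0.08617 × 2110 K = 181.82 meV.
Eᵢ/kT = 0, 1.5785, 3.5860, 4.7190.
Z = Σ e^(−Eᵢ/kT) = e^(−0) + e^(−1.5785) + e^(−3.5860) + e^(−4.7190) = 1.0000 + 0.20628 + 0.027709 + 0.0089241 = 1.2429.
P₃ = e^(−E₃/kT) / Z = 0.0089241/1.2429 = 0.00718.

0.00718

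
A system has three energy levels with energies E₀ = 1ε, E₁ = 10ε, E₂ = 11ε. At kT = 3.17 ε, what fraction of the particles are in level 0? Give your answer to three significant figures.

0.908

Eᵢ/kT = 0.31546, 3.1546, 3.4700.
Z = Σ e^(−Eᵢ/kT) = e^(−0.31546) + e^(−3.1546) + e^(−3.4700) = 0.72945 + 0.042655 + 0.031117 = 0.80322.
P₀ = e^(−E₀/kT) / Z = 0.72945/0.80322 = 0.908.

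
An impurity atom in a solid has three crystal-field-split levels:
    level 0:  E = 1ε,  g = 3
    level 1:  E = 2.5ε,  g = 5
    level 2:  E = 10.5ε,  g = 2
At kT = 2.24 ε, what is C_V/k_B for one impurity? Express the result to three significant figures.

Eᵢ/kT = 0.44643, 1.1161, 4.6875.
Z = Σ gᵢe^(−Eᵢ/kT) = 3·e^(−0.44643) + 5·e^(−1.1161) + 2·e^(−4.6875) = 1.9197 + 1.6378 + 0.018419 = 3.5759.
⟨E⟩ = 1.7360 ε, ⟨E²⟩ = 3.9673 ε².
C_V/k_B = (⟨E²⟩ − ⟨E⟩²)/(kT)² = (3.9673 − 3.0137)/5.0176 = 0.190.

0.190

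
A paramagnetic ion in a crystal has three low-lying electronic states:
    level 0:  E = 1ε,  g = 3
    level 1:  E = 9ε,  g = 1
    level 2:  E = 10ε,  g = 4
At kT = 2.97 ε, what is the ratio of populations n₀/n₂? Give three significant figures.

15.5

n₀/n₂ = (g₀/g₂) exp[−(E₀−E₂)/kT] = (3/4) × exp(−(-9ε)/(2.97ε)) = (3/4) × exp(3.0303) = 15.5.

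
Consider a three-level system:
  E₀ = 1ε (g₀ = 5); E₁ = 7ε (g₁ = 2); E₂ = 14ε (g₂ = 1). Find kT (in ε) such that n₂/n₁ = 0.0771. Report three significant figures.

3.74 ε

n₂/n₁ = (g₂/g₁) exp[−(E₂−E₁)/kT] = 0.0771.
⇒ (E₂−E₁)/kT = ln((1/2)/0.0771) = ln(6.4851) = 1.8695.
kT = 7ε / 1.8695 = 3.74 ε.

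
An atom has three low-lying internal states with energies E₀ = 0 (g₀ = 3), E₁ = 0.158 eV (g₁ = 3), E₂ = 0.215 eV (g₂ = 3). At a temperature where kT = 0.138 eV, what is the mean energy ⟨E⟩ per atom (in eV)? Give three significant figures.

Eᵢ/kT = 0, 1.1449, 1.5580.
Z = Σ gᵢe^(−Eᵢ/kT) = 3·e^(−0) + 3·e^(−1.1449) + 3·e^(−1.5580) = 3.0000 + 0.95477 + 0.63167 = 4.5864.
⟨E⟩ = Σ Eᵢ gᵢe^(−Eᵢ/kT) / Z = (0·3.0000 + 0.158·0.95477 + 0.215·0.63167) / 4.5864 = 0.0625 eV.

0.0625 eV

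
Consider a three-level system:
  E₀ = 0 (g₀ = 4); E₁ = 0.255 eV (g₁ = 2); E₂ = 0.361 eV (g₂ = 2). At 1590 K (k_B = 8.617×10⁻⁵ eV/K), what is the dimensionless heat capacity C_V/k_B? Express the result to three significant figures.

0.419

k_BT = 8.617×10⁻⁵ × 1590 K = 0.13701 eV.
Eᵢ/kT = 0, 1.8612, 2.6348.
Z = Σ gᵢe^(−Eᵢ/kT) = 4·e^(−0) + 2·e^(−1.8612) + 2·e^(−2.6348) = 4.0000 + 0.31097 + 0.14347 = 4.4544.
⟨E⟩ = 0.029429 eV, ⟨E²⟩ = 0.0087370 eV².
C_V/k_B = (⟨E²⟩ − ⟨E⟩²)/(kT)² = (0.0087370 − 0.00086607)/0.018772 = 0.419.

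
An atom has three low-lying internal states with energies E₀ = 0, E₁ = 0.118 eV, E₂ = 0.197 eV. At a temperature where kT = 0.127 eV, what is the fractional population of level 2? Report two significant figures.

0.13

Eᵢ/kT = 0, 0.9291, 1.551.
Z = Σ e^(−Eᵢ/kT) = e^(−0) + e^(−0.9291) + e^(−1.551) = 1.000 + 0.3949 + 0.2120 = 1.607.
P₂ = e^(−E₂/kT) / Z = 0.2120/1.607 = 0.13.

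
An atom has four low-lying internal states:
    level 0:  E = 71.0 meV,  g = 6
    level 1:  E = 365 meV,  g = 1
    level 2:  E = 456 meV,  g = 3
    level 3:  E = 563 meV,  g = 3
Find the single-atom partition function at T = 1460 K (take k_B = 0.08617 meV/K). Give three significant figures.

k_BT = 0.08617 × 1460 K = 125.81 meV.
Eᵢ/kT = 0.56434, 2.9012, 3.6245, 4.4750.
Z = Σ gᵢe^(−Eᵢ/kT) = 6·e^(−0.56434) + 1·e^(−2.9012) + 3·e^(−3.6245) + 3·e^(−4.4750) = 3.4124 + 0.054957 + 0.079987 + 0.034171 = 3.5815.

Z = 3.58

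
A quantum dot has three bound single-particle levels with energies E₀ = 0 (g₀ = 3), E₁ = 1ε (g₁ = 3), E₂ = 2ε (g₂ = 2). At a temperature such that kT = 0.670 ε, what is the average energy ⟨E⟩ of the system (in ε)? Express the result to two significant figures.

Eᵢ/kT = 0, 1.493, 2.985.
Z = Σ gᵢe^(−Eᵢ/kT) = 3·e^(−0) + 3·e^(−1.493) + 2·e^(−2.985) = 3.000 + 0.6741 + 0.1011 = 3.775.
⟨E⟩ = Σ Eᵢ gᵢe^(−Eᵢ/kT) / Z = (0·3.000 + 1·0.6741 + 2·0.1011) / 3.775 = 0.23 ε.

0.23 ε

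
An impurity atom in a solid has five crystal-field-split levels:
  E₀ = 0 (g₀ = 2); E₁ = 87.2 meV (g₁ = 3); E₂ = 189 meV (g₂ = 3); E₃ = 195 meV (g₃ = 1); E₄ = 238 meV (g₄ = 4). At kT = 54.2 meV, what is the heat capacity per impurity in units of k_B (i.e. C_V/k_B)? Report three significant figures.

1.10

Eᵢ/kT = 0, 1.6089, 3.4871, 3.5978, 4.3911.
Z = Σ gᵢe^(−Eᵢ/kT) = 2·e^(−0) + 3·e^(−1.6089) + 3·e^(−3.4871) + 1·e^(−3.5978) + 4·e^(−4.3911) = 2.0000 + 0.60032 + 0.091768 + 0.027384 + 0.049548 = 2.7690.
⟨E⟩ = 31.356 meV, ⟨E²⟩ = 4222.0 meV².
C_V/k_B = (⟨E²⟩ − ⟨E⟩²)/(kT)² = (4222.0 − 983.20)/2937.6 = 1.10.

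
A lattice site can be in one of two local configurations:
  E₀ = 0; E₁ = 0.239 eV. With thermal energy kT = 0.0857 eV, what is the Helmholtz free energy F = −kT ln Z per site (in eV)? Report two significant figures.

-0.0051 eV

Eᵢ/kT = 0, 2.789.
Z = Σ e^(−Eᵢ/kT) = e^(−0) + e^(−2.789) = 1.000 + 0.06148 = 1.061.
F = −kT ln Z = −0.0857 × ln(1.061) = −0.0857 × 0.05921 = -0.0051 eV.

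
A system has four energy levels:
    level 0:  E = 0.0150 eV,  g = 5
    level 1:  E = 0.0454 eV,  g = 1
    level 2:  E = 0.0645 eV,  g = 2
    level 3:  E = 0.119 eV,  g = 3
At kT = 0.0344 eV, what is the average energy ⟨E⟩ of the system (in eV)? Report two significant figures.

Eᵢ/kT = 0.4360, 1.320, 1.875, 3.459.
Z = Σ gᵢe^(−Eᵢ/kT) = 5·e^(−0.4360) + 1·e^(−1.320) + 2·e^(−1.875) + 3·e^(−3.459) = 3.233 + 0.2671 + 0.3067 + 0.09438 = 3.901.
⟨E⟩ = Σ Eᵢ gᵢe^(−Eᵢ/kT) / Z = (0.0150·3.233 + 0.0454·0.2671 + 0.0645·0.3067 + 0.119·0.09438) / 3.901 = 0.023 eV.

0.023 eV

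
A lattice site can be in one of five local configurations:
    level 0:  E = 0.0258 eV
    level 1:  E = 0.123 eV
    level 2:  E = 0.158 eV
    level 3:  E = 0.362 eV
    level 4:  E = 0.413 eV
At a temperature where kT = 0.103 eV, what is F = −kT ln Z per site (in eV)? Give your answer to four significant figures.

Eᵢ/kT = 0.250485, 1.19417, 1.53398, 3.51456, 4.00971.
Z = Σ e^(−Eᵢ/kT) = e^(−0.250485) + e^(−1.19417) + e^(−1.53398) + e^(−3.51456) + e^(−4.00971) = 0.778423 + 0.302955 + 0.215676 + 0.0297609 + 0.0181387 = 1.34495.
F = −kT ln Z = −0.103 × ln(1.34495) = −0.103 × 0.296357 = -0.03052 eV.

-0.03052 eV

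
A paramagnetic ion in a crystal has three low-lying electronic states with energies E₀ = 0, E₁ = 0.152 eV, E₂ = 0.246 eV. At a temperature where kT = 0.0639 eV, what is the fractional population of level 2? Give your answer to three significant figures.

0.0191

Eᵢ/kT = 0, 2.3787, 3.8498.
Z = Σ e^(−Eᵢ/kT) = e^(−0) + e^(−2.3787) + e^(−3.8498) = 1.0000 + 0.092671 + 0.021284 = 1.1140.
P₂ = e^(−E₂/kT) / Z = 0.021284/1.1140 = 0.0191.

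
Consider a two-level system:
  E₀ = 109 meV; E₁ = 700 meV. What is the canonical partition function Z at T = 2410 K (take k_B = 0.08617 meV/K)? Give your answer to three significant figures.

Z = 0.626

k_BT = 0.08617 × 2410 K = 207.67 meV.
Eᵢ/kT = 0.52487, 3.3707.
Z = Σ e^(−Eᵢ/kT) = e^(−0.52487) + e^(−3.3707) = 0.59163 + 0.034366 = 0.62600.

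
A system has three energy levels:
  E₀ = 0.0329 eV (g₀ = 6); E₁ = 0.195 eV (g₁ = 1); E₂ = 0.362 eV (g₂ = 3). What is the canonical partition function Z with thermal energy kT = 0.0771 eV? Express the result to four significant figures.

Eᵢ/kT = 0.426719, 2.52918, 4.69520.
Z = Σ gᵢe^(−Eᵢ/kT) = 6·e^(−0.426719) + 1·e^(−2.52918) + 3·e^(−4.69520) = 3.91588 + 0.0797244 + 0.0274171 = 4.02302.

Z = 4.023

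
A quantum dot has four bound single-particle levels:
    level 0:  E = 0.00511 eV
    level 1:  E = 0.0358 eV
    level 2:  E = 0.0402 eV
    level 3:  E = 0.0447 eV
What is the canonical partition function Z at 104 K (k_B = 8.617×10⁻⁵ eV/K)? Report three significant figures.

k_BT = 8.617×10⁻⁵ × 104 K = 0.0089617 eV.
Eᵢ/kT = 0.57020, 3.9948, 4.4858, 4.9879.
Z = Σ e^(−Eᵢ/kT) = e^(−0.57020) + e^(−3.9948) + e^(−4.4858) + e^(−4.9879) = 0.56541 + 0.018411 + 0.011268 + 0.0068200 = 0.60191.

Z = 0.602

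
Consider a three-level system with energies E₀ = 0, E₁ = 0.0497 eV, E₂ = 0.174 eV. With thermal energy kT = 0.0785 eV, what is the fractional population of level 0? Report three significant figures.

0.610

Eᵢ/kT = 0, 0.63312, 2.2166.
Z = Σ e^(−Eᵢ/kT) = e^(−0) + e^(−0.63312) + e^(−2.2166) = 1.0000 + 0.53093 + 0.10898 = 1.6399.
P₀ = e^(−E₀/kT) / Z = 1.0000/1.6399 = 0.610.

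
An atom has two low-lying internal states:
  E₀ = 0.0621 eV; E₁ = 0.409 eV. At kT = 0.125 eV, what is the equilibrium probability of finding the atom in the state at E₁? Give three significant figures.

0.0587

Eᵢ/kT = 0.49680, 3.2720.
Z = Σ e^(−Eᵢ/kT) = e^(−0.49680) + e^(−3.2720) = 0.60847 + 0.037930 = 0.64640.
P₁ = e^(−E₁/kT) / Z = 0.037930/0.64640 = 0.0587.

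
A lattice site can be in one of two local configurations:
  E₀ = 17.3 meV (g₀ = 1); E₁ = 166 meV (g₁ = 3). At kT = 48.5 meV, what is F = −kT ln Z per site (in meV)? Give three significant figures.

11.0 meV

Eᵢ/kT = 0.35670, 3.4227.
Z = Σ gᵢe^(−Eᵢ/kT) = 1·e^(−0.35670) + 3·e^(−3.4227) = 0.69998 + 0.097873 = 0.79785.
F = −kT ln Z = −48.5 × ln(0.79785) = −48.5 × -0.22583 = 11.0 meV.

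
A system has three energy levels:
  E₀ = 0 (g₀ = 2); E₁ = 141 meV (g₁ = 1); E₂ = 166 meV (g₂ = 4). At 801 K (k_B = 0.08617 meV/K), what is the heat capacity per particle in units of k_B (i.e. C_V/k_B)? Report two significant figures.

k_BT = 0.08617 × 801 K = 69.02 meV.
Eᵢ/kT = 0, 2.043, 2.405.
Z = Σ gᵢe^(−Eᵢ/kT) = 2·e^(−0) + 1·e^(−2.043) + 4·e^(−2.405) = 2.000 + 0.1296 + 0.3611 = 2.491.
⟨E⟩ = 31.40 meV, ⟨E²⟩ = 5029 meV².
C_V/k_B = (⟨E²⟩ − ⟨E⟩²)/(kT)² = (5029 − 986.0)/4764 = 0.85.

0.85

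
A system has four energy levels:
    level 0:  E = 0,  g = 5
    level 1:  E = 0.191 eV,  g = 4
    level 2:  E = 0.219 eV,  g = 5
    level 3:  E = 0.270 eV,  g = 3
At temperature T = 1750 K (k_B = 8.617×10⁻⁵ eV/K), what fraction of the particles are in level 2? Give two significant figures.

k_BT = 8.617×10⁻⁵ × 1750 K = 0.1508 eV.
Eᵢ/kT = 0, 1.267, 1.452, 1.790.
Z = Σ gᵢe^(−Eᵢ/kT) = 5·e^(−0) + 4·e^(−1.267) + 5·e^(−1.452) + 3·e^(−1.790) = 5.000 + 1.127 + 1.171 + 0.5009 = 7.799.
P₂ = g₂ e^(−E₂/kT) / Z = 1.171/7.799 = 0.15.

0.15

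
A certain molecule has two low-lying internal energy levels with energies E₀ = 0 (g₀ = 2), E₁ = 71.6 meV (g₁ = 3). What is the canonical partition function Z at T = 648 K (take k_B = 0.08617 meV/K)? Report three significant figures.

k_BT = 0.08617 × 648 K = 55.838 meV.
Eᵢ/kT = 0, 1.2823.
Z = Σ gᵢe^(−Eᵢ/kT) = 2·e^(−0) + 3·e^(−1.2823) = 2.0000 + 0.83220 = 2.8322.

Z = 2.83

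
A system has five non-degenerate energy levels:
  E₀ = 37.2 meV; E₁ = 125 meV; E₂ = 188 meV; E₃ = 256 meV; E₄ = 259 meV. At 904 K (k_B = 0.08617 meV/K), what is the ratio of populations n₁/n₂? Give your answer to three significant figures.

k_BT = 0.08617 × 904 K = 77.898 meV.
n₁/n₂ = exp[−(E₁−E₂)/kT] = exp(−(-63 meV)/(77.898 meV)) = exp(0.80875) = 2.25.

2.25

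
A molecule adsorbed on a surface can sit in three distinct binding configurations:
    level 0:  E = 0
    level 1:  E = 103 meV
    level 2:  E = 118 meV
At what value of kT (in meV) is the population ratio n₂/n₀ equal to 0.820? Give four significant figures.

594.6 meV

n₂/n₀ = exp[−(E₂−E₀)/kT] = 0.820.
⇒ (E₂−E₀)/kT = ln(1/0.820) = ln(1.21951) = 0.198449.
kT = 118 meV / 0.198449 = 594.6 meV.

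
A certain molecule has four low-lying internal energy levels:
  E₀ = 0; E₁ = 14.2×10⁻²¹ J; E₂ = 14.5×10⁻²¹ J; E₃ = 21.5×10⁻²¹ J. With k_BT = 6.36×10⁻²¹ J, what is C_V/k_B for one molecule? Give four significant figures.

Eᵢ/kT = 0, 2.23270, 2.27987, 3.38050.
Z = Σ e^(−Eᵢ/kT) = e^(−0) + e^(−2.23270) + e^(−2.27987) + e^(−3.38050) = 1.00000 + 0.107238 + 0.102298 + 0.0340304 = 1.24357.
⟨E⟩ = 3.00566, ⟨E²⟩ = 47.3332.
C_V/k_B = (⟨E²⟩ − ⟨E⟩²)/(kT)² = (47.3332 − 9.03399)/40.4496 = 0.9468.

0.9468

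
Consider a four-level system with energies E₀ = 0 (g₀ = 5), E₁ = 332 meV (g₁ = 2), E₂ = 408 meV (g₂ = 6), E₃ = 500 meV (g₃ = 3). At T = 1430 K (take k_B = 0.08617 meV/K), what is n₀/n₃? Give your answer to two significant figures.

96

k_BT = 0.08617 × 1430 K = 123.2 meV.
n₀/n₃ = (g₀/g₃) exp[−(E₀−E₃)/kT] = (5/3) × exp(−(-500 meV)/(123.2 meV)) = (5/3) × exp(4.058) = 96.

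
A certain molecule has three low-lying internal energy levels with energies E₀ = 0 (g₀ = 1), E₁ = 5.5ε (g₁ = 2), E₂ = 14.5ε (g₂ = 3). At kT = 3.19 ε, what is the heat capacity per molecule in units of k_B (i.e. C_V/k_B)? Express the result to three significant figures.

Eᵢ/kT = 0, 1.7241, 4.5455.
Z = Σ gᵢe^(−Eᵢ/kT) = 1·e^(−0) + 2·e^(−1.7241) + 3·e^(−4.5455) = 1.0000 + 0.35667 + 0.031845 = 1.3885.
⟨E⟩ = 1.7454 ε, ⟨E²⟩ = 12.592 ε².
C_V/k_B = (⟨E²⟩ − ⟨E⟩²)/(kT)² = (12.592 − 3.0464)/10.176 = 0.938.

0.938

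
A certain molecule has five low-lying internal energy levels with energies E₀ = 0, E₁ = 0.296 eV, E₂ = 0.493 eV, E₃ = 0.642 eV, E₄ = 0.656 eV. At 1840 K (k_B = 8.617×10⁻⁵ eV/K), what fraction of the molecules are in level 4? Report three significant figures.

0.0130

k_BT = 8.617×10⁻⁵ × 1840 K = 0.15855 eV.
Eᵢ/kT = 0, 1.8669, 3.1094, 4.0492, 4.1375.
Z = Σ e^(−Eᵢ/kT) = e^(−0) + e^(−1.8669) + e^(−3.1094) + e^(−4.0492) + e^(−4.1375) = 1.0000 + 0.15460 + 0.044628 + 0.017436 + 0.015963 = 1.2326.
P₄ = e^(−E₄/kT) / Z = 0.015963/1.2326 = 0.0130.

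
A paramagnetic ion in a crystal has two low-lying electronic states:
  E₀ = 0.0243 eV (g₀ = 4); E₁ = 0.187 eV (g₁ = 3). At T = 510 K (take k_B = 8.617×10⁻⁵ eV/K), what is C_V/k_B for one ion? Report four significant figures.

k_BT = 8.617×10⁻⁵ × 510 K = 0.0439467 eV.
Eᵢ/kT = 0.552943, 4.25515.
Z = Σ gᵢe^(−Eᵢ/kT) = 4·e^(−0.552943) + 3·e^(−4.25515) = 2.30102 + 0.0425729 = 2.34359.
⟨E⟩ = 0.0272556 eV, ⟨E²⟩ = 0.00121500 eV².
C_V/k_B = (⟨E²⟩ − ⟨E⟩²)/(kT)² = (0.00121500 − 0.000742868)/0.00193131 = 0.2445.

0.2445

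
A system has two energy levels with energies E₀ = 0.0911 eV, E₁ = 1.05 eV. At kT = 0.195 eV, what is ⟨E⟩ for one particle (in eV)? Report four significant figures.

0.09807 eV

Eᵢ/kT = 0.467179, 5.38462.
Z = Σ e^(−Eᵢ/kT) = e^(−0.467179) + e^(−5.38462) = 0.626768 + 0.00458658 = 0.631355.
⟨E⟩ = Σ Eᵢ e^(−Eᵢ/kT) / Z = (0.0911·0.626768 + 1.05·0.00458658) / 0.631355 = 0.09807 eV.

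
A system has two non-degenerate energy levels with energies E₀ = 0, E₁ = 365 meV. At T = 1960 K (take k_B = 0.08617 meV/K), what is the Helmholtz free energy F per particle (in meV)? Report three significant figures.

k_BT = 0.08617 × 1960 K = 168.89 meV.
Eᵢ/kT = 0, 2.1612.
Z = Σ e^(−Eᵢ/kT) = e^(−0) + e^(−2.1612) = 1.0000 + 0.11519 = 1.1152.
F = −kT ln Z = −168.89 × ln(1.1152) = −168.89 × 0.10903 = -18.4 meV.

-18.4 meV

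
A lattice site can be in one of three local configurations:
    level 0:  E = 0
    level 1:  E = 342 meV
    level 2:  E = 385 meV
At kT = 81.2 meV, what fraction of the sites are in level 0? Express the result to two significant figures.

0.98

Eᵢ/kT = 0, 4.212, 4.741.
Z = Σ e^(−Eᵢ/kT) = e^(−0) + e^(−4.212) + e^(−4.741) = 1.000 + 0.01482 + 0.008730 = 1.024.
P₀ = e^(−E₀/kT) / Z = 1.000/1.024 = 0.98.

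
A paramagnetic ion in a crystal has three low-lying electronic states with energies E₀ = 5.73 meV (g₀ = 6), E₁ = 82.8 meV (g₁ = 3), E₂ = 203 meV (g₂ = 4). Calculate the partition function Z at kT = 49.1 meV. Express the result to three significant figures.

Eᵢ/kT = 0.11670, 1.6864, 4.1344.
Z = Σ gᵢe^(−Eᵢ/kT) = 6·e^(−0.11670) + 3·e^(−1.6864) + 4·e^(−4.1344) = 5.3391 + 0.55555 + 0.064049 = 5.9587.

Z = 5.96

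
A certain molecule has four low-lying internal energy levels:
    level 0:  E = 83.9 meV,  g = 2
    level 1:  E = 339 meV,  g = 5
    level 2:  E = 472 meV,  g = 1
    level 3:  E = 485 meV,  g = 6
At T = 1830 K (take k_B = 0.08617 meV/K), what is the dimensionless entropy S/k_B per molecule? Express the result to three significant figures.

k_BT = 0.08617 × 1830 K = 157.69 meV.
Eᵢ/kT = 0.53206, 2.1498, 2.9932, 3.0757.
Z = Σ gᵢe^(−Eᵢ/kT) = 2·e^(−0.53206) + 5·e^(−2.1498) + 1·e^(−2.9932) + 6·e^(−3.0757) = 1.1748 + 0.58254 + 0.050127 + 0.27694 = 2.0844.
⟨E⟩ = Σ EᵢPᵢ = 217.82 meV.
S/k_B = ln Z + ⟨E⟩/kT = ln(2.0844) + 217.82/157.69 = 0.73448 + 1.3813 = 2.12.

2.12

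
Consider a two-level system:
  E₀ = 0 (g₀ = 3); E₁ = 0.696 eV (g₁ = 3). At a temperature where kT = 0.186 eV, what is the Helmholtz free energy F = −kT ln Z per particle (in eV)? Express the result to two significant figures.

-0.21 eV

Eᵢ/kT = 0, 3.742.
Z = Σ gᵢe^(−Eᵢ/kT) = 3·e^(−0) + 3·e^(−3.742) = 3.000 + 0.07112 = 3.071.
F = −kT ln Z = −0.186 × ln(3.071) = −0.186 × 1.122 = -0.21 eV.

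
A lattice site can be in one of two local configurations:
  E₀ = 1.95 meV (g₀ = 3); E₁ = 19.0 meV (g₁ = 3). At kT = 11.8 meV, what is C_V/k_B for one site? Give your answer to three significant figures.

0.322

Eᵢ/kT = 0.16525, 1.6102.
Z = Σ gᵢe^(−Eᵢ/kT) = 3·e^(−0.16525) + 3·e^(−1.6102) = 2.5430 + 0.59954 = 3.1425.
⟨E⟩ = 5.2029 meV, ⟨E²⟩ = 71.950 meV².
C_V/k_B = (⟨E²⟩ − ⟨E⟩²)/(kT)² = (71.950 − 27.070)/139.24 = 0.322.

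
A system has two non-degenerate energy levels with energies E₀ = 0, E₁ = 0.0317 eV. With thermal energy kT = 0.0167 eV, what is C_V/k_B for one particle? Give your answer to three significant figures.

Eᵢ/kT = 0, 1.8982.
Z = Σ e^(−Eᵢ/kT) = e^(−0) + e^(−1.8982) = 1.0000 + 0.14984 = 1.1498.
⟨E⟩ = 0.0041311 eV, ⟨E²⟩ = 0.00013096 eV².
C_V/k_B = (⟨E²⟩ − ⟨E⟩²)/(kT)² = (0.00013096 − 0.000017066)/0.00027889 = 0.408.

0.408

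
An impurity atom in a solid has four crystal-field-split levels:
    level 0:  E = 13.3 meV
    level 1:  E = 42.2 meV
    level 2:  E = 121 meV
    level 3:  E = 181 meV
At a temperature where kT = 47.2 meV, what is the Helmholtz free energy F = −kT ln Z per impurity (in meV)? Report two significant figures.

Eᵢ/kT = 0.2818, 0.8941, 2.564, 3.835.
Z = Σ e^(−Eᵢ/kT) = e^(−0.2818) + e^(−0.8941) + e^(−2.564) + e^(−3.835) = 0.7544 + 0.4090 + 0.07700 + 0.02160 = 1.262.
F = −kT ln Z = −47.2 × ln(1.262) = −47.2 × 0.2327 = -11 meV.

-11 meV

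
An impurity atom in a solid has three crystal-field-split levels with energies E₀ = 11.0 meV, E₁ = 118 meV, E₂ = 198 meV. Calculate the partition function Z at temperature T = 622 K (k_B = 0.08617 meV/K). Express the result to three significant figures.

k_BT = 0.08617 × 622 K = 53.598 meV.
Eᵢ/kT = 0.20523, 2.2016, 3.6942.
Z = Σ e^(−Eᵢ/kT) = e^(−0.20523) + e^(−2.2016) + e^(−3.6942) = 0.81446 + 0.11063 + 0.024867 = 0.94996.

Z = 0.950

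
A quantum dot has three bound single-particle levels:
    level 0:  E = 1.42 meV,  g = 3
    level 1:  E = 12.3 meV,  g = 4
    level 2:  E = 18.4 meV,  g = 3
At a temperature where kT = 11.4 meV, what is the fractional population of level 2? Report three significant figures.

0.130

Eᵢ/kT = 0.12456, 1.0789, 1.6140.
Z = Σ gᵢe^(−Eᵢ/kT) = 3·e^(−0.12456) + 4·e^(−1.0789) + 3·e^(−1.6140) = 2.6487 + 1.3599 + 0.59727 = 4.6059.
P₂ = g₂ e^(−E₂/kT) / Z = 0.59727/4.6059 = 0.130.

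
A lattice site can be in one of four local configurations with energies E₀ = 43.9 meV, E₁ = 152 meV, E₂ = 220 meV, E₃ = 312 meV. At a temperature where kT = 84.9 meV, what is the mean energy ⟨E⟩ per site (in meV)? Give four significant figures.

87.95 meV

Eᵢ/kT = 0.517079, 1.79034, 2.59128, 3.67491.
Z = Σ e^(−Eᵢ/kT) = e^(−0.517079) + e^(−1.79034) + e^(−2.59128) + e^(−3.67491) = 0.596260 + 0.166903 + 0.0749241 + 0.0253517 = 0.863439.
⟨E⟩ = Σ Eᵢ e^(−Eᵢ/kT) / Z = (43.9·0.596260 + 152·0.166903 + 220·0.0749241 + 312·0.0253517) / 0.863439 = 87.95 meV.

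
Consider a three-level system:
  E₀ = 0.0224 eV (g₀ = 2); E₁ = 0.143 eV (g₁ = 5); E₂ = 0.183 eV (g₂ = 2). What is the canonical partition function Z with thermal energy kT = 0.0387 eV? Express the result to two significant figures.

Z = 1.3

Eᵢ/kT = 0.5788, 3.695, 4.729.
Z = Σ gᵢe^(−Eᵢ/kT) = 2·e^(−0.5788) + 5·e^(−3.695) + 2·e^(−4.729) = 1.121 + 0.1242 + 0.01767 = 1.263.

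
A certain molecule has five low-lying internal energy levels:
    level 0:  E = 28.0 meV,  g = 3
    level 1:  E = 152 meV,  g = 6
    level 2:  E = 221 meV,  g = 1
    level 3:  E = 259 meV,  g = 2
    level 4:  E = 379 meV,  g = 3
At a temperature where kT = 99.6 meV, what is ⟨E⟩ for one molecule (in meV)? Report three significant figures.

89.8 meV

Eᵢ/kT = 0.28112, 1.5261, 2.2189, 2.6004, 3.8052.
Z = Σ gᵢe^(−Eᵢ/kT) = 3·e^(−0.28112) + 6·e^(−1.5261) + 1·e^(−2.2189) + 2·e^(−2.6004) + 3·e^(−3.8052) = 2.2648 + 1.3043 + 0.10873 + 0.14849 + 0.066764 = 3.8931.
⟨E⟩ = Σ Eᵢ gᵢe^(−Eᵢ/kT) / Z = (28.0·2.2648 + 152·1.3043 + 221·0.10873 + 259·0.14849 + 379·0.066764) / 3.8931 = 89.8 meV.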